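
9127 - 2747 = 6380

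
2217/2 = 2217/2 = 1108.50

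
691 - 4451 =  - 3760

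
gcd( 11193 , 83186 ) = 1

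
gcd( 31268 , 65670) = 2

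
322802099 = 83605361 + 239196738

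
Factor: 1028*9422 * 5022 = 2^4*3^4*7^1*31^1* 257^1 * 673^1=48642167952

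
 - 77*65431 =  - 5038187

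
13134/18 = 729 + 2/3 = 729.67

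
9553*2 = 19106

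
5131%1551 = 478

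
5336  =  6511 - 1175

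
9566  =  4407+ 5159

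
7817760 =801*9760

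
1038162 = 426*2437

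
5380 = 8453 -3073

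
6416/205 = 31 + 61/205 = 31.30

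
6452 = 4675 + 1777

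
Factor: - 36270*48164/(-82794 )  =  2^2*3^1 * 5^1*13^1*31^1 * 12041^1*13799^(-1)  =  291151380/13799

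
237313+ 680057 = 917370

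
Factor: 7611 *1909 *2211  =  32124501189 = 3^2*11^1* 23^1*43^1*59^1*67^1 * 83^1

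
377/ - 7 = -54 + 1/7 = - 53.86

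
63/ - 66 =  - 1+1/22 = - 0.95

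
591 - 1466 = -875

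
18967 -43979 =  - 25012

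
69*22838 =1575822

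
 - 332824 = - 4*83206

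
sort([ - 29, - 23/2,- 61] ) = [  -  61, - 29,-23/2 ] 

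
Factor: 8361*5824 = 2^6*3^2* 7^1*13^1*929^1 = 48694464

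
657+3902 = 4559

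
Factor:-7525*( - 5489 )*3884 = 160427551900 = 2^2*5^2 * 7^1*11^1*43^1*499^1*971^1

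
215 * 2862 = 615330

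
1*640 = 640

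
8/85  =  8/85 =0.09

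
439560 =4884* 90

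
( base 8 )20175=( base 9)12361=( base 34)76L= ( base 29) 9PN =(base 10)8317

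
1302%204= 78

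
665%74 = 73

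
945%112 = 49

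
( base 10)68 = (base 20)38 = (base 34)20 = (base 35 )1X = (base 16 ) 44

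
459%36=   27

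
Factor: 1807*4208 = 2^4*13^1*139^1*263^1 =7603856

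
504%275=229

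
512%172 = 168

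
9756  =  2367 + 7389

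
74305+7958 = 82263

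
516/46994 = 258/23497 = 0.01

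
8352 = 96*87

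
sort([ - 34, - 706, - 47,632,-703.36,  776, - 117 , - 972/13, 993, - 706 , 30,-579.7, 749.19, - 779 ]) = [-779, - 706, - 706, - 703.36, - 579.7, - 117 ,-972/13, - 47, - 34 , 30, 632,  749.19,776, 993 ]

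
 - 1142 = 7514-8656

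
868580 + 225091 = 1093671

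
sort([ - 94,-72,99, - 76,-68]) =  [-94,-76, - 72, - 68,99]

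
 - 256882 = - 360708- - 103826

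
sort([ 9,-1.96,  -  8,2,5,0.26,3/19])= [ - 8, - 1.96,3/19,0.26,2, 5, 9 ] 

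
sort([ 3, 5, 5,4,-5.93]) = [-5.93,3, 4, 5 , 5]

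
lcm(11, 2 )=22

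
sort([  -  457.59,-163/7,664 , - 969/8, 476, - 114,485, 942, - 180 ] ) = [- 457.59, - 180, - 969/8, - 114, - 163/7,476, 485, 664,942 ]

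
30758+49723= 80481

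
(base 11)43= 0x2f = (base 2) 101111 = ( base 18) 2b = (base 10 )47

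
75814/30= 37907/15 = 2527.13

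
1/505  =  1/505 = 0.00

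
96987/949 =96987/949= 102.20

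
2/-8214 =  - 1/4107  =  - 0.00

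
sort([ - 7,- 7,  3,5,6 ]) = [-7, - 7, 3,5, 6 ]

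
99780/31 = 3218 + 22/31  =  3218.71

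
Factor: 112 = 2^4*7^1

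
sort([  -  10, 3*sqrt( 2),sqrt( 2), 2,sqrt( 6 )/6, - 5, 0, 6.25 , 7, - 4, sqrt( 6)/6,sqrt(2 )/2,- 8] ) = [ - 10,-8, - 5, - 4 , 0 , sqrt(6) /6,sqrt( 6 )/6,sqrt( 2 )/2, sqrt(2),2, 3*sqrt( 2 ),6.25,  7] 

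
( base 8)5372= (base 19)7EH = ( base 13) 1382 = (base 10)2810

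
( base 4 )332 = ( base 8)76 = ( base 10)62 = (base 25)2C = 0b111110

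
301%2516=301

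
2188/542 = 4+ 10/271= 4.04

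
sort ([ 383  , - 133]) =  [  -  133,383]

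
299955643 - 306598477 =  -6642834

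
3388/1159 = 2 + 1070/1159 = 2.92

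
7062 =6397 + 665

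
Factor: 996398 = 2^1 * 13^1 * 19^1* 2017^1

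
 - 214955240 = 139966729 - 354921969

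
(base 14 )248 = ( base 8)710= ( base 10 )456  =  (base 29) fl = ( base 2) 111001000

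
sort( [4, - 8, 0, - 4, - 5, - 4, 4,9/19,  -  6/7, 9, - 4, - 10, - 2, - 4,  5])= [ - 10, - 8 , - 5, - 4, - 4, - 4,-4, - 2,-6/7, 0,  9/19, 4 , 4,5,  9] 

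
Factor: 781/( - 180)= - 2^( - 2) * 3^( - 2 )*5^(-1 )*11^1*71^1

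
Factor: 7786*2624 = 2^7 * 17^1*41^1*229^1 = 20430464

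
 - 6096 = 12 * (  -  508 ) 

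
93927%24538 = 20313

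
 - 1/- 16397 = 1/16397 = 0.00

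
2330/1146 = 2 + 19/573 =2.03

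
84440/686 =123+31/343 = 123.09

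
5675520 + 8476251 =14151771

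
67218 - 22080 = 45138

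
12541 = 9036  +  3505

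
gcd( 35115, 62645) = 5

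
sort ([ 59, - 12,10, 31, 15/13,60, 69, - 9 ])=[ - 12, - 9, 15/13,10,31, 59,60, 69]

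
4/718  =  2/359  =  0.01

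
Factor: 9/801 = 1/89 = 89^( - 1)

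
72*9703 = 698616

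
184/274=92/137 = 0.67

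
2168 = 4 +2164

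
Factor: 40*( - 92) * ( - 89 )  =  2^5* 5^1*23^1* 89^1 =327520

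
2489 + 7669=10158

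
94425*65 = 6137625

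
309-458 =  -149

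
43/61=43/61 = 0.70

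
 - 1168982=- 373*3134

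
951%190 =1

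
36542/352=1661/16 = 103.81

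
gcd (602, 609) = 7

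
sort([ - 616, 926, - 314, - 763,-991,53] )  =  [ - 991,-763,- 616, - 314,  53,926]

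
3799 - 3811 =-12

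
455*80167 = 36475985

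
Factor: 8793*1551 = 3^3*11^1*47^1*977^1 = 13637943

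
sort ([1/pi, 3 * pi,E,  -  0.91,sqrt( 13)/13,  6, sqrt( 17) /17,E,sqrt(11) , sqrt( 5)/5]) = [-0.91,sqrt(17)/17, sqrt(13)/13, 1/pi, sqrt( 5 )/5, E, E, sqrt (11) , 6 , 3*pi]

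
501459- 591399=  - 89940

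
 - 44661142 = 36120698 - 80781840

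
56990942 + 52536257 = 109527199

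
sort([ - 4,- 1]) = [  -  4, - 1 ] 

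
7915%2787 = 2341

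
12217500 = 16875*724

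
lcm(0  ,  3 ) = 0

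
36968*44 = 1626592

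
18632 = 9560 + 9072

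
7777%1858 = 345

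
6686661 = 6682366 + 4295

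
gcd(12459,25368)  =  3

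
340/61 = 340/61=5.57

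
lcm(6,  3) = 6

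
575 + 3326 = 3901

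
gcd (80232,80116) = 4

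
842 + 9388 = 10230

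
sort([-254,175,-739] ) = [ - 739, - 254, 175] 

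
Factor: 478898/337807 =2^1*7^1 * 17^ (-1 )*31^( - 1) * 79^1*433^1 * 641^(-1) 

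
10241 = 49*209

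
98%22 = 10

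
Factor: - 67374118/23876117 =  -2^1*7^3*2503^(  -  1)*9539^( - 1)*98213^1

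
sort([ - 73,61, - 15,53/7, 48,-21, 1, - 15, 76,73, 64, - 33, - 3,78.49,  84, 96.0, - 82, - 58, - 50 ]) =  [ - 82, - 73, - 58, - 50, - 33, - 21, - 15, - 15,- 3, 1, 53/7 , 48, 61, 64, 73, 76, 78.49,84 , 96.0 ]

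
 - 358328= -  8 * 44791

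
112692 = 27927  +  84765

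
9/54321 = 3/18107  =  0.00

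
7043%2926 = 1191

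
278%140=138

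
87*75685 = 6584595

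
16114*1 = 16114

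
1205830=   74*16295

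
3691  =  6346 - 2655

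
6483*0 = 0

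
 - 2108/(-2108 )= 1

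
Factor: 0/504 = 0^1= 0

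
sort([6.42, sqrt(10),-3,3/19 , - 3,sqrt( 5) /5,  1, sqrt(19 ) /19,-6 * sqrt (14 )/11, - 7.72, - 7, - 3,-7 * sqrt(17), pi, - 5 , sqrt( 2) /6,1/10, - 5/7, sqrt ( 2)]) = [-7*sqrt( 17), - 7.72, -7, - 5, - 3, - 3, - 3, - 6*sqrt (14)/11, - 5/7, 1/10,3/19,sqrt( 19 )/19,sqrt( 2) /6, sqrt( 5)/5, 1, sqrt (2),pi, sqrt(10 ),6.42 ] 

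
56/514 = 28/257 = 0.11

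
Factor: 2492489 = 17^1 * 146617^1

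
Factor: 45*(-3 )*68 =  - 2^2*3^3*5^1*17^1=-9180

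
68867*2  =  137734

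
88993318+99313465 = 188306783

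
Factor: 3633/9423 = 1211/3141 = 3^( - 2)*7^1*173^1*349^(-1) 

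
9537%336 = 129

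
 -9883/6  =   -1648 + 5/6= - 1647.17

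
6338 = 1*6338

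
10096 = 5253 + 4843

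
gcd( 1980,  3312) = 36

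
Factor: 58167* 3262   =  2^1*3^2*7^1*23^1 * 233^1*281^1 = 189740754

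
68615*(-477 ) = -32729355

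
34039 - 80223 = -46184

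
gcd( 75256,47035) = 9407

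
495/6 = 82 + 1/2 = 82.50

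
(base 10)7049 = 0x1b89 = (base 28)8RL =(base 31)7ac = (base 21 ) FKE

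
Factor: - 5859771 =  - 3^1* 19^1*223^1*461^1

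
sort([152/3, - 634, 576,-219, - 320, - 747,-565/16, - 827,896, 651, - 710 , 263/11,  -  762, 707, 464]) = [  -  827,-762,-747,  -  710, - 634,-320,-219, - 565/16, 263/11, 152/3, 464, 576,651,707 , 896]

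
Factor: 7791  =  3^1*7^2*53^1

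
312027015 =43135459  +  268891556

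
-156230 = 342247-498477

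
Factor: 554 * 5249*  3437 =9994610402= 2^1*7^1*29^1*181^1*277^1*491^1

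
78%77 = 1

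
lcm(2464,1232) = 2464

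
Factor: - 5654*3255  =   - 2^1*3^1* 5^1 * 7^1*11^1 * 31^1*257^1 = - 18403770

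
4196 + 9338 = 13534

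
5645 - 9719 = -4074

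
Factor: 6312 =2^3*3^1*263^1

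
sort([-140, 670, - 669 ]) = [-669, - 140 , 670]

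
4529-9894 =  - 5365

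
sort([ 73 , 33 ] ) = [ 33, 73 ]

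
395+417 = 812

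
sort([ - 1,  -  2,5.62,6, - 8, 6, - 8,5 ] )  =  [ - 8, - 8, - 2, - 1, 5, 5.62, 6,6]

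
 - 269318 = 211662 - 480980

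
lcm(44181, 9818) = 88362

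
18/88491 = 6/29497= 0.00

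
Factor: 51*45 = 2295 = 3^3*5^1*17^1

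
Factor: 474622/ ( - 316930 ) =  - 307/205 = - 5^( - 1 )*41^( - 1)*  307^1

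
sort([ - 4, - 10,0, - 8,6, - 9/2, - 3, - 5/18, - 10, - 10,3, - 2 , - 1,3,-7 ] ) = [ - 10, - 10, - 10, - 8, - 7, - 9/2, -4 , - 3,-2, - 1 , - 5/18,0, 3,3,6]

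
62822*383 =24060826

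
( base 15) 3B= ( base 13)44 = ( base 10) 56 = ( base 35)1l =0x38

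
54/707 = 54/707 = 0.08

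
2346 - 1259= 1087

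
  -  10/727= - 1 + 717/727 = -0.01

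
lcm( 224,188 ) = 10528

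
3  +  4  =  7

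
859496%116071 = 46999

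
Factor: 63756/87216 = 2^( - 2)*3^1*7^1 * 11^1*79^ ( - 1) = 231/316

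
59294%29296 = 702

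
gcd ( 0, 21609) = 21609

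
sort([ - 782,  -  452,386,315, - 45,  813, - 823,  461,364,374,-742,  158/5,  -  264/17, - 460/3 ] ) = [-823,  -  782 ,- 742,- 452 ,-460/3,-45,-264/17,  158/5,315,364,  374,386,461,813]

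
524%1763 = 524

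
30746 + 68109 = 98855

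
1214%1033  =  181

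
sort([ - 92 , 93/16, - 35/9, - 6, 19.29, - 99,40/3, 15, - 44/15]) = [  -  99,-92 , - 6, - 35/9,-44/15,93/16, 40/3,  15, 19.29 ]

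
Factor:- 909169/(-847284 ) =2^( -2)*3^(  -  1)*19^1*109^1*439^1*70607^( - 1 ) 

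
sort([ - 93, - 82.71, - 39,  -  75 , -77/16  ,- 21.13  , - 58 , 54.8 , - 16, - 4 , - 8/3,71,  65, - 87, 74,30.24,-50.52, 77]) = [ - 93, - 87,-82.71, - 75  , - 58, - 50.52, - 39 , - 21.13 , - 16,-77/16,-4,  -  8/3 , 30.24,54.8,65, 71,74, 77]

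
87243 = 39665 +47578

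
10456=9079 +1377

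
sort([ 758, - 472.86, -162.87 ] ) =[ - 472.86,-162.87,758]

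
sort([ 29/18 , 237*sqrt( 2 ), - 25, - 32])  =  [ - 32, - 25,  29/18,237*sqrt( 2 ) ] 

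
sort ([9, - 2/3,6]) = [ - 2/3,  6,9 ] 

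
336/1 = 336 = 336.00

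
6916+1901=8817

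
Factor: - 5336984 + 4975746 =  - 361238 =-2^1*23^1 * 7853^1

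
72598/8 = 9074 + 3/4 = 9074.75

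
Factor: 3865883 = 7^1*167^1*3307^1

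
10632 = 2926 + 7706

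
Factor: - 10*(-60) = 600 =2^3*3^1*5^2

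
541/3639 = 541/3639 = 0.15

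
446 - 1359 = - 913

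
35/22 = 35/22 = 1.59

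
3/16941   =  1/5647 = 0.00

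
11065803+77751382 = 88817185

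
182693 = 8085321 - 7902628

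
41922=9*4658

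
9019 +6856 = 15875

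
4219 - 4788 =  - 569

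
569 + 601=1170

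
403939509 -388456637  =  15482872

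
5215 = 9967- 4752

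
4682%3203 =1479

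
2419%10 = 9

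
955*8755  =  8361025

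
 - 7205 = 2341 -9546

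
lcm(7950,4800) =254400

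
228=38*6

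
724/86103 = 724/86103=0.01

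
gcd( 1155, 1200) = 15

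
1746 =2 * 873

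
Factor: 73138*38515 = 2^1*5^1*13^1*29^1 * 97^1*7703^1=2816910070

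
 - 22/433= -22/433 = - 0.05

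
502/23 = 21 + 19/23=21.83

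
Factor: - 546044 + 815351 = 269307 = 3^2 * 23^1*1301^1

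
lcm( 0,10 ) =0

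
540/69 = 180/23  =  7.83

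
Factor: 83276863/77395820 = 2^( - 2 )* 5^(- 1)* 17^1* 41^1 * 163^1*733^1*3869791^( - 1)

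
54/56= 27/28 = 0.96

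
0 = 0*93984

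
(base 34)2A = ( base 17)4a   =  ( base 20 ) 3I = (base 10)78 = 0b1001110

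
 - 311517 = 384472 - 695989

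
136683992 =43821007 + 92862985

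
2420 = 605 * 4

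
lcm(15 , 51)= 255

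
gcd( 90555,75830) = 5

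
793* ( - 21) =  - 16653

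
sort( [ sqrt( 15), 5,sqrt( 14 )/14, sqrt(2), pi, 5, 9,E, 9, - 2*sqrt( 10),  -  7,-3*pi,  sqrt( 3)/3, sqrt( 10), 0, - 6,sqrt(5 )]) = [-3*pi, - 7, - 2 * sqrt(10 ) ,- 6, 0,sqrt( 14)/14, sqrt( 3)/3, sqrt( 2),sqrt( 5 ), E, pi,sqrt( 10),  sqrt( 15), 5, 5,9,9]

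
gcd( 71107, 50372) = 1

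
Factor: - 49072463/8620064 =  - 2^( - 5) * 11^1*619^1*7207^1*269377^( - 1 )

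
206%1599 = 206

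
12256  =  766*16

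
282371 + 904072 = 1186443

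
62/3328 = 31/1664 = 0.02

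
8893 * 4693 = 41734849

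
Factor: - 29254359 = -3^1 * 29^1* 31^1*10847^1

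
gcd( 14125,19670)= 5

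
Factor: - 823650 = -2^1*3^1*5^2 * 17^2*19^1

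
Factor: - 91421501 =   -  91421501^1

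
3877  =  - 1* (- 3877)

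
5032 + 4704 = 9736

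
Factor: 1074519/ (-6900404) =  - 2^(-2)*3^3* 7^( - 1 )*17^1*59^(-1 )*2341^1*4177^ (-1)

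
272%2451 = 272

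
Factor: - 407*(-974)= 2^1 * 11^1 * 37^1 * 487^1 = 396418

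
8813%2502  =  1307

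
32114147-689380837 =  - 657266690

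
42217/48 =879  +  25/48 = 879.52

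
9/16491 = 3/5497 = 0.00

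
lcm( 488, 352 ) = 21472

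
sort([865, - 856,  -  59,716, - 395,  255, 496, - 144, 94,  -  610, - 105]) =[ - 856,- 610,  -  395, - 144, - 105, - 59,94, 255,  496,716,865]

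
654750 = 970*675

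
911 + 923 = 1834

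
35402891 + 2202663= 37605554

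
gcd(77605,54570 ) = 85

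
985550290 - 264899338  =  720650952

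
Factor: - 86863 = - 7^1 * 12409^1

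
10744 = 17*632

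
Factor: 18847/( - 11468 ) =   -  401/244 = - 2^( -2)*61^( - 1)  *  401^1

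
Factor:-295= - 5^1 * 59^1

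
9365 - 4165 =5200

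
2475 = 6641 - 4166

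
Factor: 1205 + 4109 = 5314 = 2^1*2657^1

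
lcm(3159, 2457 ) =22113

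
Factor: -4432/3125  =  - 2^4*5^( - 5)*277^1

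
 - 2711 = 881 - 3592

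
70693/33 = 2142 + 7/33= 2142.21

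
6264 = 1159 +5105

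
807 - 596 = 211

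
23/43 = 23/43 = 0.53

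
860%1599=860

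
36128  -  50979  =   - 14851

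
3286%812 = 38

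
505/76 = 505/76 = 6.64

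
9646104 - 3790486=5855618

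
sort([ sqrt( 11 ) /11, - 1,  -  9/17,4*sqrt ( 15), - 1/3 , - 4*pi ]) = [ - 4*pi , - 1, - 9/17  , - 1/3,  sqrt (11)/11,4*sqrt( 15)]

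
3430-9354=-5924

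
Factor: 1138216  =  2^3*73^1 * 1949^1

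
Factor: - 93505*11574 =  -2^1 * 3^2*5^1*643^1*18701^1  =  - 1082226870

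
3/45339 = 1/15113 = 0.00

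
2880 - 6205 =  - 3325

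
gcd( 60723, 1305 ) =9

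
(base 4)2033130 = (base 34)7W0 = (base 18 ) 1a60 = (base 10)9180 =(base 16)23DC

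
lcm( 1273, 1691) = 113297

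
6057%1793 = 678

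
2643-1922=721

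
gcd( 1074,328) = 2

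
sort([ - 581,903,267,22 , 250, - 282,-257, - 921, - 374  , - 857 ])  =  [ - 921, - 857,- 581, - 374, - 282,- 257, 22,250,267,903]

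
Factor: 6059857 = 191^1*31727^1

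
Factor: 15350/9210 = 5/3 = 3^(-1)*5^1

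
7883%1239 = 449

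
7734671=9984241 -2249570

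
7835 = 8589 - 754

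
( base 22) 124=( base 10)532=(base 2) 1000010100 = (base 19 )190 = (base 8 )1024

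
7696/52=148 = 148.00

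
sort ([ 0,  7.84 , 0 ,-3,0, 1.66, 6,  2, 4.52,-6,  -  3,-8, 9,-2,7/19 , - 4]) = [-8, - 6, - 4,-3,-3,  -  2  ,  0,0,  0,7/19,1.66,2,4.52,6,  7.84,  9 ] 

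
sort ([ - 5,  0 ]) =[ - 5, 0 ]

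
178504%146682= 31822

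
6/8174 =3/4087 = 0.00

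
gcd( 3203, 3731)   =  1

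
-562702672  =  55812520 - 618515192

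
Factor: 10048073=7^1*113^1*12703^1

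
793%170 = 113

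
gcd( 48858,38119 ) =1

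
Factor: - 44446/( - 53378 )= 22223/26689 = 13^(-1 )*71^1 * 313^1*2053^(  -  1 )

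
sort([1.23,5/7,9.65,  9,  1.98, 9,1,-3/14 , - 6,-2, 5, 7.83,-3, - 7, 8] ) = [ - 7, - 6, - 3, - 2  , - 3/14, 5/7, 1,  1.23, 1.98 , 5, 7.83,8, 9, 9, 9.65 ] 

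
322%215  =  107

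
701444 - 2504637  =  -1803193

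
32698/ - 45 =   -  32698/45=-726.62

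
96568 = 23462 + 73106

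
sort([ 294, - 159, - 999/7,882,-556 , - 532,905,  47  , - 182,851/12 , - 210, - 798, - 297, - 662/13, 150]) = [ - 798, - 556  , - 532 ,  -  297, - 210, - 182,- 159, - 999/7  , - 662/13,47, 851/12, 150 , 294 , 882,  905]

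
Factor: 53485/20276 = 2^( - 2 ) *5^1*19^1*37^ ( -1) * 137^( - 1)*563^1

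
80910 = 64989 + 15921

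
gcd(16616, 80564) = 4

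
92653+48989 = 141642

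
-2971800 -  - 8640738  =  5668938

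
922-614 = 308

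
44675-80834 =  - 36159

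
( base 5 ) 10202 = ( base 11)566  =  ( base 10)677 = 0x2a5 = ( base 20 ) 1DH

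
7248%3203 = 842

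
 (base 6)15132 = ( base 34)23i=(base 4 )212000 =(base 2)100110000000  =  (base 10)2432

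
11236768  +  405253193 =416489961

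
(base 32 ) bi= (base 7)1036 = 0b101110010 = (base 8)562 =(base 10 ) 370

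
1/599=1/599=0.00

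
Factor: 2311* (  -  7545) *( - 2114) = 2^1*3^1 *5^1 *7^1*151^1*503^1*2311^1 = 36860750430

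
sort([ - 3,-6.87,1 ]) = [- 6.87,-3, 1]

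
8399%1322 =467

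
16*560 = 8960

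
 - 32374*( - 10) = 323740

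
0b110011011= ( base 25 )gb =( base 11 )344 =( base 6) 1523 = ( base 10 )411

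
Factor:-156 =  - 2^2*3^1*13^1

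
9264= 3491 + 5773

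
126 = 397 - 271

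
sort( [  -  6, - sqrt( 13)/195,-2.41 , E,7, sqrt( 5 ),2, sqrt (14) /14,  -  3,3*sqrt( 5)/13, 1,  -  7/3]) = [-6, - 3, - 2.41, - 7/3,-sqrt( 13)/195,sqrt(14 )/14,3*sqrt(5 ) /13,1, 2,sqrt (5),E,7 ]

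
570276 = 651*876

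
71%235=71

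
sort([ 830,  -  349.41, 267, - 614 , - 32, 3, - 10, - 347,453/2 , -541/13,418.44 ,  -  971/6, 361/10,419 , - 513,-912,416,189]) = [ - 912, - 614, - 513, - 349.41,-347,-971/6, - 541/13, - 32 , - 10,3, 361/10,189, 453/2, 267,416,418.44,419, 830]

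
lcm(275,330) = 1650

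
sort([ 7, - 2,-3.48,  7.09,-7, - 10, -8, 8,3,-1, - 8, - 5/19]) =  [ - 10, - 8,  -  8, - 7, - 3.48 , - 2, - 1,-5/19,3,7,  7.09, 8]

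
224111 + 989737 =1213848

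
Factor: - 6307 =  - 7^1*17^1 * 53^1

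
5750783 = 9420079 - 3669296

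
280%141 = 139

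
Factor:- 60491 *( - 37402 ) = 2262484382=2^1*241^1*251^1*18701^1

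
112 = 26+86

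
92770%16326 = 11140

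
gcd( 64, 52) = 4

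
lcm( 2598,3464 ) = 10392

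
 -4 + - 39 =-43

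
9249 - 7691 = 1558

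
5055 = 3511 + 1544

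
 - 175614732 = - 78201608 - 97413124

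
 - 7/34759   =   - 1 + 34752/34759 = - 0.00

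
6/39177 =2/13059=0.00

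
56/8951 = 56/8951 = 0.01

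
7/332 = 7/332 = 0.02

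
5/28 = 5/28 = 0.18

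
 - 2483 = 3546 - 6029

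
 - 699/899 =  - 699/899  =  - 0.78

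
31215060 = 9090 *3434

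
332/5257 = 332/5257 = 0.06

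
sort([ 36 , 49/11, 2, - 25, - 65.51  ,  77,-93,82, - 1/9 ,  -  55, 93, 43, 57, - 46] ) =[ - 93, - 65.51, - 55,-46  , -25, - 1/9, 2,49/11, 36, 43, 57 , 77, 82, 93]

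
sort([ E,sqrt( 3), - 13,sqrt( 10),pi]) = [ - 13, sqrt( 3),E,pi, sqrt(10)]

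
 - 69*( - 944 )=65136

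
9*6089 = 54801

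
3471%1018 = 417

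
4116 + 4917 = 9033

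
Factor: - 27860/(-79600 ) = 7/20 = 2^( - 2)*5^(-1 )*7^1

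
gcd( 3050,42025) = 25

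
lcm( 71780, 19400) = 717800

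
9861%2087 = 1513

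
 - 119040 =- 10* 11904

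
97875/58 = 3375/2= 1687.50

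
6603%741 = 675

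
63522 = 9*7058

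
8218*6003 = 49332654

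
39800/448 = 4975/56=88.84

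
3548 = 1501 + 2047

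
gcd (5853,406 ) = 1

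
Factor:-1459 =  - 1459^1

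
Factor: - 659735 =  - 5^1*131947^1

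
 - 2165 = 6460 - 8625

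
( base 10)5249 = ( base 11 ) 3A42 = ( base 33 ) 4r2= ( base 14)1CAD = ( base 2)1010010000001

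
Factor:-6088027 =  - 11^1*553457^1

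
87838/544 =43919/272 = 161.47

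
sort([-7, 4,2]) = [ - 7,2,  4]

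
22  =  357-335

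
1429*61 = 87169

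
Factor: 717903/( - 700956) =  -2^ ( - 2)*3^2 * 8863^1*19471^( - 1 ) = - 79767/77884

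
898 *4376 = 3929648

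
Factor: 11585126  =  2^1 * 7^1*17^1*48677^1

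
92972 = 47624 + 45348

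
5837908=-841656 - - 6679564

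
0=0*67924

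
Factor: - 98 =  - 2^1*7^2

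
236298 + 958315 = 1194613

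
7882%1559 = 87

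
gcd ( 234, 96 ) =6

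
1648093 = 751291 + 896802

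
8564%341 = 39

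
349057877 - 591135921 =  - 242078044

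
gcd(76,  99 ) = 1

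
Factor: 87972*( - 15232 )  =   - 1339989504 = - 2^9*3^1*7^1 * 17^1*7331^1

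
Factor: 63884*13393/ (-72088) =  - 213899603/18022 = - 2^ ( - 1 ) * 59^1*227^1*9011^( - 1 ) * 15971^1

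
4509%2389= 2120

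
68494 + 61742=130236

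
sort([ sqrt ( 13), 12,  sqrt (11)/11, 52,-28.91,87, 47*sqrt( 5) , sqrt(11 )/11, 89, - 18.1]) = [ - 28.91, - 18.1, sqrt( 11) /11, sqrt( 11 )/11,  sqrt(13 ),  12,52,87,89 , 47 * sqrt( 5) ] 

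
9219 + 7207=16426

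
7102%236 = 22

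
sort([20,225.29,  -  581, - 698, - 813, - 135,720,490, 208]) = [  -  813,- 698,- 581, - 135,20, 208,225.29, 490,720] 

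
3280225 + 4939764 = 8219989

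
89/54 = 1 + 35/54 = 1.65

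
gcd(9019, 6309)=1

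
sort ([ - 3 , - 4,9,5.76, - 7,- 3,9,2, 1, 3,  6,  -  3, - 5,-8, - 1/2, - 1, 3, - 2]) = [ - 8, - 7, - 5, - 4, - 3 , - 3, - 3,  -  2, - 1, - 1/2,1,2,3,3,5.76,6,9,  9]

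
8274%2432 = 978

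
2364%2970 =2364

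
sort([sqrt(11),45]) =[ sqrt( 11),  45] 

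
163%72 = 19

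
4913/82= 59 + 75/82 = 59.91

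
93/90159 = 31/30053 = 0.00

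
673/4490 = 673/4490=   0.15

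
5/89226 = 5/89226 = 0.00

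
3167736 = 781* 4056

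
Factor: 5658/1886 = 3  =  3^1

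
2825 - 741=2084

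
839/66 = 839/66=12.71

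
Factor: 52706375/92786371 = 5^3*17^2 *1459^1*2389^( - 1)*38839^(  -  1)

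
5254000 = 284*18500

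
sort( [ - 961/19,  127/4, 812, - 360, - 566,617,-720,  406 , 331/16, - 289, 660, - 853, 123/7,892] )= [ - 853,-720,- 566, - 360, - 289, - 961/19, 123/7, 331/16 , 127/4, 406, 617, 660,812,892]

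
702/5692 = 351/2846 = 0.12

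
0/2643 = 0 = 0.00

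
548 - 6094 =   -  5546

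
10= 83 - 73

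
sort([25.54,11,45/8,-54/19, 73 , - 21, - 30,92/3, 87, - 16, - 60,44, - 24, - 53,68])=[ - 60, - 53, - 30, - 24, - 21, - 16, - 54/19,45/8,11,25.54 , 92/3, 44,68,73, 87 ]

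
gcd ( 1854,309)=309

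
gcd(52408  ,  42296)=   8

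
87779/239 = 367 + 66/239 = 367.28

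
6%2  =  0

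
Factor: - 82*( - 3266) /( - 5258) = - 133906/2629 = - 2^1 * 11^(  -  1 ) * 23^1*41^1*71^1*239^( - 1) 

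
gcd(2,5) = 1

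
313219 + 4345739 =4658958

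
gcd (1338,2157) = 3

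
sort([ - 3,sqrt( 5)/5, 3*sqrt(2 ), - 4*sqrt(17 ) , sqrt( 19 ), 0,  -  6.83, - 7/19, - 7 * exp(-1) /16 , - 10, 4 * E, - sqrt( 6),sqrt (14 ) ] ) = [-4*sqrt(17 ), - 10 , - 6.83, - 3, - sqrt(6), - 7/19,-7*exp(-1)/16, 0,sqrt( 5) /5, sqrt( 14),3*sqrt(2 ), sqrt(19),4 * E]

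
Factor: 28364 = 2^2*  7^1*1013^1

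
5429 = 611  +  4818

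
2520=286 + 2234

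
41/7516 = 41/7516 = 0.01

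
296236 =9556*31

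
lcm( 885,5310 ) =5310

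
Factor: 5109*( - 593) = - 3029637=- 3^1 * 13^1  *  131^1*593^1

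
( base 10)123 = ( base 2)1111011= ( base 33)3O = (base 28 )4B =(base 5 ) 443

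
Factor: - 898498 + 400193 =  - 5^1*99661^1 =- 498305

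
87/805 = 87/805 = 0.11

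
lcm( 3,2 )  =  6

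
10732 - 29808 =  - 19076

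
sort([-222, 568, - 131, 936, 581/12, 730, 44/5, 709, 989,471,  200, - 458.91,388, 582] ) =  [ - 458.91, - 222 ,  -  131, 44/5 , 581/12, 200,  388, 471, 568 , 582, 709, 730, 936, 989 ]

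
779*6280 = 4892120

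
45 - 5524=-5479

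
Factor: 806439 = 3^1*268813^1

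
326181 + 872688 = 1198869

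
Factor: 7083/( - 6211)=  - 3^2 * 787^1*6211^(  -  1 ) 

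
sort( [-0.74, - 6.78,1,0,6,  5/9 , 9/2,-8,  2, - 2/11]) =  [ - 8, - 6.78, - 0.74, - 2/11,0,5/9, 1, 2,  9/2,6]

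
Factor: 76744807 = 6427^1 * 11941^1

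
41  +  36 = 77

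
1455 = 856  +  599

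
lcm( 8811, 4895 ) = 44055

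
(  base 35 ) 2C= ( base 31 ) 2k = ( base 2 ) 1010010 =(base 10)82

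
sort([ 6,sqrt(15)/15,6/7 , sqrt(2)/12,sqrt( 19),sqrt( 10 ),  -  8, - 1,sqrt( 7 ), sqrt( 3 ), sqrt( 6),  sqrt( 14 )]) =[-8,-1,sqrt( 2)/12 , sqrt(15) /15,6/7,sqrt ( 3),sqrt ( 6 ),sqrt(7), sqrt( 10),sqrt( 14 ),sqrt(19 ), 6]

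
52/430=26/215 = 0.12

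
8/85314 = 4/42657 = 0.00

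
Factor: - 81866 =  - 2^1*40933^1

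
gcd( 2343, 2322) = 3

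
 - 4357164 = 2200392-6557556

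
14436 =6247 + 8189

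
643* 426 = 273918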